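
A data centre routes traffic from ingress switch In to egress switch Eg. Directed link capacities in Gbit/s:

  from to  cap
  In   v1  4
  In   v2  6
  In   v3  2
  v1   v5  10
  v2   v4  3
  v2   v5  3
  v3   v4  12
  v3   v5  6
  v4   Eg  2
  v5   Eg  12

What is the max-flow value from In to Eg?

11

Augment In→v1→v5→Eg: bottleneck 4, flow now 4.
Augment In→v2→v4→Eg: bottleneck 2, flow now 6.
Augment In→v2→v5→Eg: bottleneck 3, flow now 9.
Augment In→v3→v5→Eg: bottleneck 2, flow now 11.
No augmenting path remains; maximum flow = 11.
In the residual graph, reachable from In: {In, v2, v4}.
Min-cut edges: In→v1 (4), In→v3 (2), v2→v5 (3), v4→Eg (2); capacity 4 + 2 + 3 + 2 = 11.
This cut is saturated, so no flow can exceed 11.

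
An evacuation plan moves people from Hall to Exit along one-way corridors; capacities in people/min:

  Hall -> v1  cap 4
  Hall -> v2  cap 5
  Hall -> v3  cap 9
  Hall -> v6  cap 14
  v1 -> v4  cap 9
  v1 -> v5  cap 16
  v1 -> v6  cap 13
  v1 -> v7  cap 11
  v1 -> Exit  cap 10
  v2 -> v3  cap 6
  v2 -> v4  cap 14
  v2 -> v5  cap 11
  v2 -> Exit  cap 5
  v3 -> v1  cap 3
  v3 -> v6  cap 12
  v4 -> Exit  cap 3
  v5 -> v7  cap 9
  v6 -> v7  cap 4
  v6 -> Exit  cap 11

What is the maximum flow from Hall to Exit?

Augment Hall→v1→Exit: bottleneck 4, flow now 4.
Augment Hall→v2→Exit: bottleneck 5, flow now 9.
Augment Hall→v6→Exit: bottleneck 11, flow now 20.
Augment Hall→v3→v1→Exit: bottleneck 3, flow now 23.
No augmenting path remains; maximum flow = 23.
In the residual graph, reachable from Hall: {Hall, v3, v6, v7}.
Min-cut edges: Hall→v1 (4), Hall→v2 (5), v3→v1 (3), v6→Exit (11); capacity 4 + 5 + 3 + 11 = 23.
This cut is saturated, so no flow can exceed 23.

23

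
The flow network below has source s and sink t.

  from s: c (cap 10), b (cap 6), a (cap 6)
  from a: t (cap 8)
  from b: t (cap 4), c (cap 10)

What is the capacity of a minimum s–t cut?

Augment s→a→t: bottleneck 6, flow now 6.
Augment s→b→t: bottleneck 4, flow now 10.
No augmenting path remains; maximum flow = 10.
By max-flow min-cut, the minimum cut capacity equals the max flow.
In the residual graph, reachable from s: {s, b, c}.
Min-cut edges: s→a (6), b→t (4); capacity 6 + 4 = 10.

10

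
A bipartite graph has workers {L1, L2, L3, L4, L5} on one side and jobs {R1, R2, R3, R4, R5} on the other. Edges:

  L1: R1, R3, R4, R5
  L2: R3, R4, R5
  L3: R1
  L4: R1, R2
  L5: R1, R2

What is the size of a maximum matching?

Unit-capacity flow: source→left, listed edges, right→sink; max matching = max flow.
Augmenting path L1→R1 (+1); matched 1.
Augmenting path L2→R3 (+1); matched 2.
Augmenting path L4→R2 (+1); matched 3.
Augmenting path L3→R1→L1→R4 (+1); matched 4.
No augmenting path remains; maximum matching = 4.
König certificate: {L1, L2, R1, R2} is a vertex cover of size 4 (every listed pair touches it), so no matching can be larger.

4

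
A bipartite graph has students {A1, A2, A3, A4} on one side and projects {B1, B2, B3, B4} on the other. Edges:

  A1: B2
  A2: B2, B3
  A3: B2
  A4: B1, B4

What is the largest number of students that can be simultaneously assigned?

Unit-capacity flow: source→left, listed edges, right→sink; max matching = max flow.
Augmenting path A1→B2 (+1); matched 1.
Augmenting path A2→B3 (+1); matched 2.
Augmenting path A4→B1 (+1); matched 3.
No augmenting path remains; maximum matching = 3.
König certificate: {A2, A4, B2} is a vertex cover of size 3 (every listed pair touches it), so no matching can be larger.

3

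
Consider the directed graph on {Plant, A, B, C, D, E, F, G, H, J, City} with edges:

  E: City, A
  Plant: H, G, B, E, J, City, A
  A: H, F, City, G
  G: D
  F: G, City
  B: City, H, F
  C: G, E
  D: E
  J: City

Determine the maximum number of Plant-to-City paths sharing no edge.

6

Assign every edge capacity 1; by Menger, the answer equals the max flow.
Path Plant→City (+1); total 1.
Path Plant→A→City (+1); total 2.
Path Plant→B→City (+1); total 3.
Path Plant→E→City (+1); total 4.
Path Plant→J→City (+1); total 5.
Path Plant→G→D→E→A→F→City (+1); total 6.
No residual Plant→City path; max flow = 6.
Certifying cut of size 6: {Plant→A, Plant→B, Plant→City, Plant→E, Plant→G, Plant→J}.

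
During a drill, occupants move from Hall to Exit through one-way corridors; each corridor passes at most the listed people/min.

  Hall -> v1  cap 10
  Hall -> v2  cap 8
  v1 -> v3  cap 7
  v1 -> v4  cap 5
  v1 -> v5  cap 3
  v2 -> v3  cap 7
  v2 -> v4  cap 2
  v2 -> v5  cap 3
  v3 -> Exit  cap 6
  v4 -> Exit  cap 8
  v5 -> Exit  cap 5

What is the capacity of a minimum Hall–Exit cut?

18

Augment Hall→v1→v3→Exit: bottleneck 6, flow now 6.
Augment Hall→v1→v4→Exit: bottleneck 4, flow now 10.
Augment Hall→v2→v4→Exit: bottleneck 2, flow now 12.
Augment Hall→v2→v5→Exit: bottleneck 3, flow now 15.
Augment Hall→v2→v3→v1→v4→Exit: bottleneck 1, flow now 16. (uses reverse residual edge)
Augment Hall→v2→v3→v1→v5→Exit: bottleneck 2, flow now 18. (uses reverse residual edge)
No augmenting path remains; maximum flow = 18.
By max-flow min-cut, the minimum cut capacity equals the max flow.
In the residual graph, reachable from Hall: {Hall}.
Min-cut edges: Hall→v1 (10), Hall→v2 (8); capacity 10 + 8 = 18.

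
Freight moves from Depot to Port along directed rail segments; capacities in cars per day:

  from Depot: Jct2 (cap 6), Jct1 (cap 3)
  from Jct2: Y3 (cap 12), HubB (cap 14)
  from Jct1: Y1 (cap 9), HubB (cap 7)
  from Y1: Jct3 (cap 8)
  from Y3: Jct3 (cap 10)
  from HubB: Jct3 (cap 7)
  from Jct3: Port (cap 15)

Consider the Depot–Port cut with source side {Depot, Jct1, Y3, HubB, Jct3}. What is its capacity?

30

Edges leaving {Depot, Jct1, Y3, HubB, Jct3}: Depot→Jct2 (6), Jct1→Y1 (9), Jct3→Port (15).
Cut capacity = 6 + 9 + 15 = 30.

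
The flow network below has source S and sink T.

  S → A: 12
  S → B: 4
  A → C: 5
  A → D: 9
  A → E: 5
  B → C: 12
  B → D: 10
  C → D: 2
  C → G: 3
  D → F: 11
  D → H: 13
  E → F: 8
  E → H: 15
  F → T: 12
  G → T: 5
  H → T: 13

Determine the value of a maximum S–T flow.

Augment S→A→C→G→T: bottleneck 3, flow now 3.
Augment S→A→D→F→T: bottleneck 9, flow now 12.
Augment S→B→D→F→T: bottleneck 2, flow now 14.
Augment S→B→D→H→T: bottleneck 2, flow now 16.
No augmenting path remains; maximum flow = 16.
In the residual graph, reachable from S: {S}.
Min-cut edges: S→A (12), S→B (4); capacity 12 + 4 = 16.
This cut is saturated, so no flow can exceed 16.

16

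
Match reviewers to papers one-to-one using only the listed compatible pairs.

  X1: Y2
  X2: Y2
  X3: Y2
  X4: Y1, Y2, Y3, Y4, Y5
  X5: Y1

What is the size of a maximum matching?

3

Unit-capacity flow: source→left, listed edges, right→sink; max matching = max flow.
Augmenting path X1→Y2 (+1); matched 1.
Augmenting path X4→Y1 (+1); matched 2.
Augmenting path X5→Y1→X4→Y3 (+1); matched 3.
No augmenting path remains; maximum matching = 3.
König certificate: {X4, X5, Y2} is a vertex cover of size 3 (every listed pair touches it), so no matching can be larger.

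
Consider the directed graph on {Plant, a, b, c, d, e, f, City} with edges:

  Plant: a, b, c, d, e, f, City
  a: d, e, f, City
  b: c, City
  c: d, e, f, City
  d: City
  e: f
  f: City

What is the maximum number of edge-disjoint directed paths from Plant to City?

Assign every edge capacity 1; by Menger, the answer equals the max flow.
Path Plant→City (+1); total 1.
Path Plant→a→City (+1); total 2.
Path Plant→b→City (+1); total 3.
Path Plant→c→City (+1); total 4.
Path Plant→d→City (+1); total 5.
Path Plant→f→City (+1); total 6.
No residual Plant→City path; max flow = 6.
Certifying cut of size 6: {Plant→City, Plant→a, Plant→b, Plant→c, Plant→d, f→City}.

6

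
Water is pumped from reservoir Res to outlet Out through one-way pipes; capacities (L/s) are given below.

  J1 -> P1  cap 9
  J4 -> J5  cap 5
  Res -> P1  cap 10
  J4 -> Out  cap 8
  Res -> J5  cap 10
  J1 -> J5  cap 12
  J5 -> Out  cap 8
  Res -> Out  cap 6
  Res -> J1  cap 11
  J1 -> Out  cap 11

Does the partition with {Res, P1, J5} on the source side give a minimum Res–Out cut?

Yes — it is a minimum cut (capacity 25).

Given cut capacity: 11 + 6 + 8 = 25.
Augment Res→Out: bottleneck 6, flow now 6.
Augment Res→J1→Out: bottleneck 11, flow now 17.
Augment Res→J5→Out: bottleneck 8, flow now 25.
No augmenting path remains; maximum flow = 25.
Cut capacity 25 equals the max flow, so it is a minimum cut.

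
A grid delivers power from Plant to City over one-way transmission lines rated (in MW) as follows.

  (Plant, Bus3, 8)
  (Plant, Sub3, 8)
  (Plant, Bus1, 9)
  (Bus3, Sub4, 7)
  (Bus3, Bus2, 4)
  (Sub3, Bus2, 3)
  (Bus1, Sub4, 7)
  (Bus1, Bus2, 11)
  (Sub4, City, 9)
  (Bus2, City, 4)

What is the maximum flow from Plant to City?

13

Augment Plant→Bus3→Sub4→City: bottleneck 7, flow now 7.
Augment Plant→Bus3→Bus2→City: bottleneck 1, flow now 8.
Augment Plant→Sub3→Bus2→City: bottleneck 3, flow now 11.
Augment Plant→Bus1→Sub4→City: bottleneck 2, flow now 13.
No augmenting path remains; maximum flow = 13.
In the residual graph, reachable from Plant: {Plant, Bus3, Sub3, Bus1, Sub4, Bus2}.
Min-cut edges: Sub4→City (9), Bus2→City (4); capacity 9 + 4 = 13.
This cut is saturated, so no flow can exceed 13.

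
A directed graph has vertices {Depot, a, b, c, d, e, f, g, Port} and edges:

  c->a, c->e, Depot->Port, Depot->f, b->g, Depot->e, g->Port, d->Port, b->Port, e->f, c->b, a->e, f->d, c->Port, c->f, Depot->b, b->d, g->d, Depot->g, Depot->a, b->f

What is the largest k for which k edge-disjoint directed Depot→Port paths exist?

Assign every edge capacity 1; by Menger, the answer equals the max flow.
Path Depot→Port (+1); total 1.
Path Depot→b→Port (+1); total 2.
Path Depot→g→Port (+1); total 3.
Path Depot→f→d→Port (+1); total 4.
No residual Depot→Port path; max flow = 4.
Certifying cut of size 4: {Depot→Port, Depot→b, Depot→g, f→d}.

4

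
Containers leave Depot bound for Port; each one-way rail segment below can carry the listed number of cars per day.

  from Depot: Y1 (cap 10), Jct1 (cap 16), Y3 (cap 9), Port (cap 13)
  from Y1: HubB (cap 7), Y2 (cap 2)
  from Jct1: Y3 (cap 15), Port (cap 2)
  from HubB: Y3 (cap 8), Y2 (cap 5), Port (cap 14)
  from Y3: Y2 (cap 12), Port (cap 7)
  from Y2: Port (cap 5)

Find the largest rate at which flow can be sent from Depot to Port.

Augment Depot→Port: bottleneck 13, flow now 13.
Augment Depot→Jct1→Port: bottleneck 2, flow now 15.
Augment Depot→Y3→Port: bottleneck 7, flow now 22.
Augment Depot→Y1→HubB→Port: bottleneck 7, flow now 29.
Augment Depot→Y1→Y2→Port: bottleneck 2, flow now 31.
Augment Depot→Y3→Y2→Port: bottleneck 2, flow now 33.
Augment Depot→Jct1→Y3→Y2→Port: bottleneck 1, flow now 34.
No augmenting path remains; maximum flow = 34.
In the residual graph, reachable from Depot: {Depot, Y1, Jct1, Y3, Y2}.
Min-cut edges: Depot→Port (13), Y1→HubB (7), Jct1→Port (2), Y3→Port (7), Y2→Port (5); capacity 13 + 7 + 2 + 7 + 5 = 34.
This cut is saturated, so no flow can exceed 34.

34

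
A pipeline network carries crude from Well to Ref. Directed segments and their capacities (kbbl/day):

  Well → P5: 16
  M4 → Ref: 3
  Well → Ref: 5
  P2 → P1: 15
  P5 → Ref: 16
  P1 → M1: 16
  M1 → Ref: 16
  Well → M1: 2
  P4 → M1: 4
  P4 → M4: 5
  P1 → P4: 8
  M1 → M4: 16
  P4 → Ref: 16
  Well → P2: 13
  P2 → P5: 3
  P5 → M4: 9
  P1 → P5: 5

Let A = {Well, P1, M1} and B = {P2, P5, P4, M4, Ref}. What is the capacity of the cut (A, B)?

79

Edges leaving {Well, P1, M1}: Well→P2 (13), Well→P5 (16), Well→Ref (5), P1→P5 (5), P1→P4 (8), M1→M4 (16), M1→Ref (16).
Cut capacity = 13 + 16 + 5 + 5 + 8 + 16 + 16 = 79.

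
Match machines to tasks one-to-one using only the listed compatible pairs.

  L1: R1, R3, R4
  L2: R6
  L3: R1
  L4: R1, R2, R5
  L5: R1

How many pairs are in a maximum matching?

Unit-capacity flow: source→left, listed edges, right→sink; max matching = max flow.
Augmenting path L1→R1 (+1); matched 1.
Augmenting path L2→R6 (+1); matched 2.
Augmenting path L4→R2 (+1); matched 3.
Augmenting path L3→R1→L1→R3 (+1); matched 4.
No augmenting path remains; maximum matching = 4.
König certificate: {L1, L2, L4, R1} is a vertex cover of size 4 (every listed pair touches it), so no matching can be larger.

4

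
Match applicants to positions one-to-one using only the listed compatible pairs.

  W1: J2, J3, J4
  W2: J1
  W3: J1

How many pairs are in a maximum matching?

2

Unit-capacity flow: source→left, listed edges, right→sink; max matching = max flow.
Augmenting path W1→J2 (+1); matched 1.
Augmenting path W2→J1 (+1); matched 2.
No augmenting path remains; maximum matching = 2.
König certificate: {W1, J1} is a vertex cover of size 2 (every listed pair touches it), so no matching can be larger.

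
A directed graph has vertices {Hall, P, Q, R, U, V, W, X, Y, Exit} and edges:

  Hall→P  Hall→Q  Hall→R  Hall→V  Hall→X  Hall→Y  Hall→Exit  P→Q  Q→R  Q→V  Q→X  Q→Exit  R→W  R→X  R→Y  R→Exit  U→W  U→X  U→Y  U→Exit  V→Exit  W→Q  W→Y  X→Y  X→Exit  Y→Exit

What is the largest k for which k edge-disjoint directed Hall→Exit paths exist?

Assign every edge capacity 1; by Menger, the answer equals the max flow.
Path Hall→Exit (+1); total 1.
Path Hall→Q→Exit (+1); total 2.
Path Hall→R→Exit (+1); total 3.
Path Hall→V→Exit (+1); total 4.
Path Hall→X→Exit (+1); total 5.
Path Hall→Y→Exit (+1); total 6.
No residual Hall→Exit path; max flow = 6.
Certifying cut of size 6: {Hall→Exit, Q→Exit, R→Exit, V→Exit, X→Exit, Y→Exit}.

6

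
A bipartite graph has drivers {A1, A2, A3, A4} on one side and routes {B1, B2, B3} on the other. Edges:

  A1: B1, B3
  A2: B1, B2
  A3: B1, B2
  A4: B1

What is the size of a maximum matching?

Unit-capacity flow: source→left, listed edges, right→sink; max matching = max flow.
Augmenting path A1→B1 (+1); matched 1.
Augmenting path A2→B2 (+1); matched 2.
Augmenting path A3→B1→A1→B3 (+1); matched 3.
No augmenting path remains; maximum matching = 3.
König certificate: {A1, B1, B2} is a vertex cover of size 3 (every listed pair touches it), so no matching can be larger.

3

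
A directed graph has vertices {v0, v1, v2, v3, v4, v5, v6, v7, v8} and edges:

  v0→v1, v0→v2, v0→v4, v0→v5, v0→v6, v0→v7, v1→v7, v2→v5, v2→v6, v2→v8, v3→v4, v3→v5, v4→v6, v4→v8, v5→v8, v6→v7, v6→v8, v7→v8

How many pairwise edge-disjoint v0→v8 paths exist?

Assign every edge capacity 1; by Menger, the answer equals the max flow.
Path v0→v2→v8 (+1); total 1.
Path v0→v4→v8 (+1); total 2.
Path v0→v5→v8 (+1); total 3.
Path v0→v6→v8 (+1); total 4.
Path v0→v7→v8 (+1); total 5.
No residual v0→v8 path; max flow = 5.
Certifying cut of size 5: {v0→v2, v0→v4, v0→v5, v0→v6, v7→v8}.

5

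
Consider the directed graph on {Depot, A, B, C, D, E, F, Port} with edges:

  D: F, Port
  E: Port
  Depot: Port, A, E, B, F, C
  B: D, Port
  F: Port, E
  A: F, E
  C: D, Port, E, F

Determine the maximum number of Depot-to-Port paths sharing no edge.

Assign every edge capacity 1; by Menger, the answer equals the max flow.
Path Depot→Port (+1); total 1.
Path Depot→B→Port (+1); total 2.
Path Depot→C→Port (+1); total 3.
Path Depot→E→Port (+1); total 4.
Path Depot→F→Port (+1); total 5.
No residual Depot→Port path; max flow = 5.
Certifying cut of size 5: {Depot→B, Depot→C, Depot→Port, E→Port, F→Port}.

5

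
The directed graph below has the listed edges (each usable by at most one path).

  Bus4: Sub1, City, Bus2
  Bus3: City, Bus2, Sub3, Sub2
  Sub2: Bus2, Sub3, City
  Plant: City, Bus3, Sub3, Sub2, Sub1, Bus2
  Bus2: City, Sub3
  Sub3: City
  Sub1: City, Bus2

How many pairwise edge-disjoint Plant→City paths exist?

6

Assign every edge capacity 1; by Menger, the answer equals the max flow.
Path Plant→City (+1); total 1.
Path Plant→Bus3→City (+1); total 2.
Path Plant→Sub2→City (+1); total 3.
Path Plant→Sub1→City (+1); total 4.
Path Plant→Sub3→City (+1); total 5.
Path Plant→Bus2→City (+1); total 6.
No residual Plant→City path; max flow = 6.
Certifying cut of size 6: {Plant→Bus2, Plant→Bus3, Plant→City, Plant→Sub1, Plant→Sub2, Plant→Sub3}.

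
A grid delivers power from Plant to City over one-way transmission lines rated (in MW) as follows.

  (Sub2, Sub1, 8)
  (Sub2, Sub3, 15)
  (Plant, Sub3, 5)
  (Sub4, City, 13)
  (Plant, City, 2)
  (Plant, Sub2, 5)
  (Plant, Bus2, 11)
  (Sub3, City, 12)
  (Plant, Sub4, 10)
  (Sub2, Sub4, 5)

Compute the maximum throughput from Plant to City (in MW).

22

Augment Plant→City: bottleneck 2, flow now 2.
Augment Plant→Sub4→City: bottleneck 10, flow now 12.
Augment Plant→Sub3→City: bottleneck 5, flow now 17.
Augment Plant→Sub2→Sub4→City: bottleneck 3, flow now 20.
Augment Plant→Sub2→Sub3→City: bottleneck 2, flow now 22.
No augmenting path remains; maximum flow = 22.
In the residual graph, reachable from Plant: {Plant, Bus2}.
Min-cut edges: Plant→Sub2 (5), Plant→Sub4 (10), Plant→Sub3 (5), Plant→City (2); capacity 5 + 10 + 5 + 2 = 22.
This cut is saturated, so no flow can exceed 22.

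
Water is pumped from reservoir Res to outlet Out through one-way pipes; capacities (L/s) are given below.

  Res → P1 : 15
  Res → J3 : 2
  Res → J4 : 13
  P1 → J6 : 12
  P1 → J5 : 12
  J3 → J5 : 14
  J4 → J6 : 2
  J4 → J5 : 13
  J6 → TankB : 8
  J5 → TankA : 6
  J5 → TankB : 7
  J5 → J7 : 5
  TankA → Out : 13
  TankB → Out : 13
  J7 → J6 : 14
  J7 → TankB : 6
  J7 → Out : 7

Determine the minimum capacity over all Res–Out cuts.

Augment Res→P1→J6→TankB→Out: bottleneck 8, flow now 8.
Augment Res→P1→J5→TankA→Out: bottleneck 6, flow now 14.
Augment Res→P1→J5→TankB→Out: bottleneck 1, flow now 15.
Augment Res→J3→J5→TankB→Out: bottleneck 2, flow now 17.
Augment Res→J4→J5→TankB→Out: bottleneck 2, flow now 19.
Augment Res→J4→J5→J7→Out: bottleneck 5, flow now 24.
No augmenting path remains; maximum flow = 24.
By max-flow min-cut, the minimum cut capacity equals the max flow.
In the residual graph, reachable from Res: {Res, P1, J3, J4, J6, J5, TankB}.
Min-cut edges: J5→TankA (6), J5→J7 (5), TankB→Out (13); capacity 6 + 5 + 13 = 24.

24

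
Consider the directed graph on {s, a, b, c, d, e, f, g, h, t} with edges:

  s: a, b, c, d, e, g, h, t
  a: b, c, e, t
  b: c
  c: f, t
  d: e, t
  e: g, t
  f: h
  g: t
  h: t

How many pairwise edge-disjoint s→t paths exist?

Assign every edge capacity 1; by Menger, the answer equals the max flow.
Path s→t (+1); total 1.
Path s→a→t (+1); total 2.
Path s→c→t (+1); total 3.
Path s→d→t (+1); total 4.
Path s→e→t (+1); total 5.
Path s→g→t (+1); total 6.
Path s→h→t (+1); total 7.
No residual s→t path; max flow = 7.
Certifying cut of size 7: {c→t, h→t, s→a, s→d, s→e, s→g, s→t}.

7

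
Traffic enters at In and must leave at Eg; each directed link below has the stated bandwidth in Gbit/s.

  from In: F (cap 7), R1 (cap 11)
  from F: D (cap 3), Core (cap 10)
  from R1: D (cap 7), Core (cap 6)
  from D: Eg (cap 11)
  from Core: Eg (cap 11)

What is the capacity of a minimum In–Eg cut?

Augment In→F→D→Eg: bottleneck 3, flow now 3.
Augment In→F→Core→Eg: bottleneck 4, flow now 7.
Augment In→R1→D→Eg: bottleneck 7, flow now 14.
Augment In→R1→Core→Eg: bottleneck 4, flow now 18.
No augmenting path remains; maximum flow = 18.
By max-flow min-cut, the minimum cut capacity equals the max flow.
In the residual graph, reachable from In: {In}.
Min-cut edges: In→F (7), In→R1 (11); capacity 7 + 11 = 18.

18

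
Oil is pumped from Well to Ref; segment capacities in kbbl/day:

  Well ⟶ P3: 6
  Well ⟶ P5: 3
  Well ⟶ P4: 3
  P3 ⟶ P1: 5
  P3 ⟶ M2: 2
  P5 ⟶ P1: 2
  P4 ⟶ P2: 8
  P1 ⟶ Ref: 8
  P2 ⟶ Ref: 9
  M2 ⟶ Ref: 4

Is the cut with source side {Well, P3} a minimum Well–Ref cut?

Given cut capacity: 3 + 3 + 5 + 2 = 13.
Augment Well→P3→P1→Ref: bottleneck 5, flow now 5.
Augment Well→P3→M2→Ref: bottleneck 1, flow now 6.
Augment Well→P5→P1→Ref: bottleneck 2, flow now 8.
Augment Well→P4→P2→Ref: bottleneck 3, flow now 11.
No augmenting path remains; maximum flow = 11.
In the residual graph, reachable from Well: {Well, P5}.
Min-cut edges: Well→P3 (6), Well→P4 (3), P5→P1 (2); capacity 6 + 3 + 2 = 11.
Cut capacity 13 exceeds the max flow 11, so it is not minimum.

No — its capacity is 13, but the minimum cut has capacity 11.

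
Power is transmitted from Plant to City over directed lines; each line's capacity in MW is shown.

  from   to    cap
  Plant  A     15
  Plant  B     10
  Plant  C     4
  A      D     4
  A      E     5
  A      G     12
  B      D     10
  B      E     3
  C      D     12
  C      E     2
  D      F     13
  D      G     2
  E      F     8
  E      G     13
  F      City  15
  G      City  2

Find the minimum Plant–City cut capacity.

17

Augment Plant→A→G→City: bottleneck 2, flow now 2.
Augment Plant→A→D→F→City: bottleneck 4, flow now 6.
Augment Plant→A→E→F→City: bottleneck 5, flow now 11.
Augment Plant→B→D→F→City: bottleneck 6, flow now 17.
No augmenting path remains; maximum flow = 17.
By max-flow min-cut, the minimum cut capacity equals the max flow.
In the residual graph, reachable from Plant: {Plant, A, B, C, D, E, F, G}.
Min-cut edges: F→City (15), G→City (2); capacity 15 + 2 = 17.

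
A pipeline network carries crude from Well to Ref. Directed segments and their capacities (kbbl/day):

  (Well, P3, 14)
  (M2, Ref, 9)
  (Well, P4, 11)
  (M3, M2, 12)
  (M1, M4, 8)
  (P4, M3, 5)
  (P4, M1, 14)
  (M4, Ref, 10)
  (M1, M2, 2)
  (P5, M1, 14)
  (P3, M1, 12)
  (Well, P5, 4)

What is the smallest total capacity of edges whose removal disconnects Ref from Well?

15

Augment Well→P5→M1→M4→Ref: bottleneck 4, flow now 4.
Augment Well→P3→M1→M4→Ref: bottleneck 4, flow now 8.
Augment Well→P3→M1→M2→Ref: bottleneck 2, flow now 10.
Augment Well→P4→M3→M2→Ref: bottleneck 5, flow now 15.
No augmenting path remains; maximum flow = 15.
By max-flow min-cut, the minimum cut capacity equals the max flow.
In the residual graph, reachable from Well: {Well, P5, P3, P4, M1}.
Min-cut edges: P4→M3 (5), M1→M4 (8), M1→M2 (2); capacity 5 + 8 + 2 = 15.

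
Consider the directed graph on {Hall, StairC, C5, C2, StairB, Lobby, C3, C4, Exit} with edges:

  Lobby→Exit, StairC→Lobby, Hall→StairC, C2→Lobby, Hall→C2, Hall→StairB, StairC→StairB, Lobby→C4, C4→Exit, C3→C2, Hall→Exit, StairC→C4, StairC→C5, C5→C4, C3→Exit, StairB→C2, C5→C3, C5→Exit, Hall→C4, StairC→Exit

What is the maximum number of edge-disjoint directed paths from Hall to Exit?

4

Assign every edge capacity 1; by Menger, the answer equals the max flow.
Path Hall→Exit (+1); total 1.
Path Hall→StairC→Exit (+1); total 2.
Path Hall→C4→Exit (+1); total 3.
Path Hall→C2→Lobby→Exit (+1); total 4.
No residual Hall→Exit path; max flow = 4.
Certifying cut of size 4: {C2→Lobby, Hall→C4, Hall→Exit, Hall→StairC}.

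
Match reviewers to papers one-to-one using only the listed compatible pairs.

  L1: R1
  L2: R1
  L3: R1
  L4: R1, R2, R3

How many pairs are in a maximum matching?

Unit-capacity flow: source→left, listed edges, right→sink; max matching = max flow.
Augmenting path L1→R1 (+1); matched 1.
Augmenting path L4→R2 (+1); matched 2.
No augmenting path remains; maximum matching = 2.
König certificate: {L4, R1} is a vertex cover of size 2 (every listed pair touches it), so no matching can be larger.

2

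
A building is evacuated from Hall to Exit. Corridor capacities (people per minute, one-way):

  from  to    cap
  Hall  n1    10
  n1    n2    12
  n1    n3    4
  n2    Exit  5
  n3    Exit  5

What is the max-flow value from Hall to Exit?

Augment Hall→n1→n2→Exit: bottleneck 5, flow now 5.
Augment Hall→n1→n3→Exit: bottleneck 4, flow now 9.
No augmenting path remains; maximum flow = 9.
In the residual graph, reachable from Hall: {Hall, n1, n2}.
Min-cut edges: n1→n3 (4), n2→Exit (5); capacity 4 + 5 = 9.
This cut is saturated, so no flow can exceed 9.

9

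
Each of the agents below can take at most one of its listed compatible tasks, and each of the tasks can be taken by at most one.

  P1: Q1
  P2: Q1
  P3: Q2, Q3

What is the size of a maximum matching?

Unit-capacity flow: source→left, listed edges, right→sink; max matching = max flow.
Augmenting path P1→Q1 (+1); matched 1.
Augmenting path P3→Q2 (+1); matched 2.
No augmenting path remains; maximum matching = 2.
König certificate: {P3, Q1} is a vertex cover of size 2 (every listed pair touches it), so no matching can be larger.

2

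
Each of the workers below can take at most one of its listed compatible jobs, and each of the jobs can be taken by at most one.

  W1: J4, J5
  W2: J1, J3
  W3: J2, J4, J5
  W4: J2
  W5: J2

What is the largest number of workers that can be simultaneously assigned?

Unit-capacity flow: source→left, listed edges, right→sink; max matching = max flow.
Augmenting path W1→J4 (+1); matched 1.
Augmenting path W2→J1 (+1); matched 2.
Augmenting path W3→J2 (+1); matched 3.
Augmenting path W4→J2→W3→J5 (+1); matched 4.
No augmenting path remains; maximum matching = 4.
König certificate: {W1, W2, W3, J2} is a vertex cover of size 4 (every listed pair touches it), so no matching can be larger.

4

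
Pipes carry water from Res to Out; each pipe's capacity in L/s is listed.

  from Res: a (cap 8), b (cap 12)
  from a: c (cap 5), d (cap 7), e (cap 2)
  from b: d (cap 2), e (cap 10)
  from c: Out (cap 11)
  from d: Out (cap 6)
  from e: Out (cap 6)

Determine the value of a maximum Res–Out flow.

16

Augment Res→a→c→Out: bottleneck 5, flow now 5.
Augment Res→a→d→Out: bottleneck 3, flow now 8.
Augment Res→b→d→Out: bottleneck 2, flow now 10.
Augment Res→b→e→Out: bottleneck 6, flow now 16.
No augmenting path remains; maximum flow = 16.
In the residual graph, reachable from Res: {Res, b, e}.
Min-cut edges: Res→a (8), b→d (2), e→Out (6); capacity 8 + 2 + 6 = 16.
This cut is saturated, so no flow can exceed 16.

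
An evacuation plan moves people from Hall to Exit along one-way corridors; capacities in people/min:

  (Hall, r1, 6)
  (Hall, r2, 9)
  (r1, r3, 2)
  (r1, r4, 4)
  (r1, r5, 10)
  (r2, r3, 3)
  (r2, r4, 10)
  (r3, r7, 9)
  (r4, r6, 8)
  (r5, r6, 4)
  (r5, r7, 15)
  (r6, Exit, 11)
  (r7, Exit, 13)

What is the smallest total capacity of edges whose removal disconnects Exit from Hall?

Augment Hall→r1→r3→r7→Exit: bottleneck 2, flow now 2.
Augment Hall→r1→r4→r6→Exit: bottleneck 4, flow now 6.
Augment Hall→r2→r3→r7→Exit: bottleneck 3, flow now 9.
Augment Hall→r2→r4→r6→Exit: bottleneck 4, flow now 13.
Augment Hall→r2→r4→r1→r5→r6→Exit: bottleneck 2, flow now 15. (uses reverse residual edge)
No augmenting path remains; maximum flow = 15.
By max-flow min-cut, the minimum cut capacity equals the max flow.
In the residual graph, reachable from Hall: {Hall}.
Min-cut edges: Hall→r1 (6), Hall→r2 (9); capacity 6 + 9 = 15.

15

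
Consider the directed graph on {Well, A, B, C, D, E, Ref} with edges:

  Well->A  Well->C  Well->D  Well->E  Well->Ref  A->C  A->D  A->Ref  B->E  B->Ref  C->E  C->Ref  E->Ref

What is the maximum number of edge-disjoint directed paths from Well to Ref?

4

Assign every edge capacity 1; by Menger, the answer equals the max flow.
Path Well→Ref (+1); total 1.
Path Well→A→Ref (+1); total 2.
Path Well→C→Ref (+1); total 3.
Path Well→E→Ref (+1); total 4.
No residual Well→Ref path; max flow = 4.
Certifying cut of size 4: {Well→A, Well→C, Well→E, Well→Ref}.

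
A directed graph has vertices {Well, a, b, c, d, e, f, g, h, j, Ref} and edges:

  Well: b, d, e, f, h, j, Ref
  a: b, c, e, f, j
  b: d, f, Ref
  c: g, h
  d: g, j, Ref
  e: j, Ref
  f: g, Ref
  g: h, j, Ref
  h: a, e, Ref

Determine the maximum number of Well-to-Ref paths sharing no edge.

Assign every edge capacity 1; by Menger, the answer equals the max flow.
Path Well→Ref (+1); total 1.
Path Well→b→Ref (+1); total 2.
Path Well→d→Ref (+1); total 3.
Path Well→e→Ref (+1); total 4.
Path Well→f→Ref (+1); total 5.
Path Well→h→Ref (+1); total 6.
No residual Well→Ref path; max flow = 6.
Certifying cut of size 6: {Well→Ref, Well→b, Well→d, Well→e, Well→f, Well→h}.

6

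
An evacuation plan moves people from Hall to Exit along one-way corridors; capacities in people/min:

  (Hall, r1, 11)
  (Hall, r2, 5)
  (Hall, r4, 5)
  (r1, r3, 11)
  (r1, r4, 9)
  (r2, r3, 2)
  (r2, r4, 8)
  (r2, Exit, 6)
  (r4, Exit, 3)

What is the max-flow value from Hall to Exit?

8

Augment Hall→r2→Exit: bottleneck 5, flow now 5.
Augment Hall→r4→Exit: bottleneck 3, flow now 8.
No augmenting path remains; maximum flow = 8.
In the residual graph, reachable from Hall: {Hall, r1, r3, r4}.
Min-cut edges: Hall→r2 (5), r4→Exit (3); capacity 5 + 3 = 8.
This cut is saturated, so no flow can exceed 8.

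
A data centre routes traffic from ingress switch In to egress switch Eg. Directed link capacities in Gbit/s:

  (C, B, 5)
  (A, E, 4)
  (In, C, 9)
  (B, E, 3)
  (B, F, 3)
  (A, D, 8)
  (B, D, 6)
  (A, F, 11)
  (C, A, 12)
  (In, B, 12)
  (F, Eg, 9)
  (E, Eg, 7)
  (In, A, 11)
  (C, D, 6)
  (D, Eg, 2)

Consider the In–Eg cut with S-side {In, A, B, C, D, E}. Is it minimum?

Given cut capacity: 11 + 3 + 2 + 7 = 23.
Augment In→A→D→Eg: bottleneck 2, flow now 2.
Augment In→A→E→Eg: bottleneck 4, flow now 6.
Augment In→A→F→Eg: bottleneck 5, flow now 11.
Augment In→B→E→Eg: bottleneck 3, flow now 14.
Augment In→B→F→Eg: bottleneck 3, flow now 17.
Augment In→C→A→F→Eg: bottleneck 1, flow now 18.
No augmenting path remains; maximum flow = 18.
In the residual graph, reachable from In: {In, A, B, C, D, F}.
Min-cut edges: A→E (4), B→E (3), D→Eg (2), F→Eg (9); capacity 4 + 3 + 2 + 9 = 18.
Cut capacity 23 exceeds the max flow 18, so it is not minimum.

No — its capacity is 23, but the minimum cut has capacity 18.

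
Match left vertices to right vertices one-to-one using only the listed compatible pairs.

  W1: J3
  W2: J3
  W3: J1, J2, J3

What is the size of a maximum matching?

Unit-capacity flow: source→left, listed edges, right→sink; max matching = max flow.
Augmenting path W1→J3 (+1); matched 1.
Augmenting path W3→J1 (+1); matched 2.
No augmenting path remains; maximum matching = 2.
König certificate: {W3, J3} is a vertex cover of size 2 (every listed pair touches it), so no matching can be larger.

2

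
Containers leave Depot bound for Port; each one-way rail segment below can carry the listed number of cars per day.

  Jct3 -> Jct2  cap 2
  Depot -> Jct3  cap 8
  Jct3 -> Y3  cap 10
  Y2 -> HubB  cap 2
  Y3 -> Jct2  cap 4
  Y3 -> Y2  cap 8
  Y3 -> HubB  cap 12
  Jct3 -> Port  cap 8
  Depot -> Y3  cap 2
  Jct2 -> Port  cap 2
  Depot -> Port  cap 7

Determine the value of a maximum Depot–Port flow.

17

Augment Depot→Port: bottleneck 7, flow now 7.
Augment Depot→Jct3→Port: bottleneck 8, flow now 15.
Augment Depot→Y3→Jct2→Port: bottleneck 2, flow now 17.
No augmenting path remains; maximum flow = 17.
In the residual graph, reachable from Depot: {Depot}.
Min-cut edges: Depot→Jct3 (8), Depot→Y3 (2), Depot→Port (7); capacity 8 + 2 + 7 = 17.
This cut is saturated, so no flow can exceed 17.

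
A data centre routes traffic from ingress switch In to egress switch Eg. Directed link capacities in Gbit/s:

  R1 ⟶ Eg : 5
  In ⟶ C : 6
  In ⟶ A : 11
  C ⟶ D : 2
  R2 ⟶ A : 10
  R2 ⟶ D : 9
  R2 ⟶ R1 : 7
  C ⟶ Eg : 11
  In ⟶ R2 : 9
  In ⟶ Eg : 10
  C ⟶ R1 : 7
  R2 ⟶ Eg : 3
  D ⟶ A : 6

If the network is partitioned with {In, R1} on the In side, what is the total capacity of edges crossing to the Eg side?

41

Edges leaving {In, R1}: In→R2 (9), In→C (6), In→A (11), In→Eg (10), R1→Eg (5).
Cut capacity = 9 + 6 + 11 + 10 + 5 = 41.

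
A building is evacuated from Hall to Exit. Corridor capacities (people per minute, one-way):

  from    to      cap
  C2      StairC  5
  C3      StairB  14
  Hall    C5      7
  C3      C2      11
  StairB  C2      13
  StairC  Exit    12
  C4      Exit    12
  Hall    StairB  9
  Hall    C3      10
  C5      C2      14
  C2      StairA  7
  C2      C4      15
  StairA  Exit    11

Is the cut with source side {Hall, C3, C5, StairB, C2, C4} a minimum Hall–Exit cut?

Yes — it is a minimum cut (capacity 24).

Given cut capacity: 7 + 5 + 12 = 24.
Augment Hall→C3→C2→C4→Exit: bottleneck 10, flow now 10.
Augment Hall→C5→C2→C4→Exit: bottleneck 2, flow now 12.
Augment Hall→C5→C2→StairA→Exit: bottleneck 5, flow now 17.
Augment Hall→StairB→C2→StairA→Exit: bottleneck 2, flow now 19.
Augment Hall→StairB→C2→StairC→Exit: bottleneck 5, flow now 24.
No augmenting path remains; maximum flow = 24.
Cut capacity 24 equals the max flow, so it is a minimum cut.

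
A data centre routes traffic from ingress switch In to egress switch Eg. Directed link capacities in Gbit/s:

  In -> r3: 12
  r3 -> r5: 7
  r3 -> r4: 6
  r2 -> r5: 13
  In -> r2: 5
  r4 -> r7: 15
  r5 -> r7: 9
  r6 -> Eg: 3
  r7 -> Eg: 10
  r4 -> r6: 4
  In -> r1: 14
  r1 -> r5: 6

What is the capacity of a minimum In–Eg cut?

13

Augment In→r1→r5→r7→Eg: bottleneck 6, flow now 6.
Augment In→r2→r5→r7→Eg: bottleneck 3, flow now 9.
Augment In→r3→r4→r6→Eg: bottleneck 3, flow now 12.
Augment In→r3→r4→r7→Eg: bottleneck 1, flow now 13.
No augmenting path remains; maximum flow = 13.
By max-flow min-cut, the minimum cut capacity equals the max flow.
In the residual graph, reachable from In: {In, r1, r2, r3, r4, r5, r6, r7}.
Min-cut edges: r6→Eg (3), r7→Eg (10); capacity 3 + 10 = 13.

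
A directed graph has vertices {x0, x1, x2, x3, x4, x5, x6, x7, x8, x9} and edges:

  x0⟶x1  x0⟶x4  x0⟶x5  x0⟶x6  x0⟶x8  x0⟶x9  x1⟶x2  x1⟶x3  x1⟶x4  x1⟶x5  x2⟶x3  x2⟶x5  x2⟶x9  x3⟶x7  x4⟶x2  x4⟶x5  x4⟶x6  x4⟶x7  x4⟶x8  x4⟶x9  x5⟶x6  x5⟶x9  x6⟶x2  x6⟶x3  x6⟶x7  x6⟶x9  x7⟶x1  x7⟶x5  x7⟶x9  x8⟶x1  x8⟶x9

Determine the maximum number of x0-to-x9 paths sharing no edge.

Assign every edge capacity 1; by Menger, the answer equals the max flow.
Path x0→x9 (+1); total 1.
Path x0→x4→x9 (+1); total 2.
Path x0→x5→x9 (+1); total 3.
Path x0→x6→x9 (+1); total 4.
Path x0→x8→x9 (+1); total 5.
Path x0→x1→x2→x9 (+1); total 6.
No residual x0→x9 path; max flow = 6.
Certifying cut of size 6: {x0→x1, x0→x4, x0→x5, x0→x6, x0→x8, x0→x9}.

6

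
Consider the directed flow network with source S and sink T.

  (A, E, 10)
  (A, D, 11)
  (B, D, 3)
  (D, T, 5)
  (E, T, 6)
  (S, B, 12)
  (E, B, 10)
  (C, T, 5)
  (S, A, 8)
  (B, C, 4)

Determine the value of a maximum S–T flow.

15

Augment S→A→D→T: bottleneck 5, flow now 5.
Augment S→A→E→T: bottleneck 3, flow now 8.
Augment S→B→C→T: bottleneck 4, flow now 12.
Augment S→B→D→A→E→T: bottleneck 3, flow now 15. (uses reverse residual edge)
No augmenting path remains; maximum flow = 15.
In the residual graph, reachable from S: {S, B}.
Min-cut edges: S→A (8), B→C (4), B→D (3); capacity 8 + 4 + 3 = 15.
This cut is saturated, so no flow can exceed 15.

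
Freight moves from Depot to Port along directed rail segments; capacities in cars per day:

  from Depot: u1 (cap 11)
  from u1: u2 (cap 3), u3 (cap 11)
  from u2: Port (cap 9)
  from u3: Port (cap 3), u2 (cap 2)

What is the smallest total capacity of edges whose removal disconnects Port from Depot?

Augment Depot→u1→u2→Port: bottleneck 3, flow now 3.
Augment Depot→u1→u3→Port: bottleneck 3, flow now 6.
Augment Depot→u1→u3→u2→Port: bottleneck 2, flow now 8.
No augmenting path remains; maximum flow = 8.
By max-flow min-cut, the minimum cut capacity equals the max flow.
In the residual graph, reachable from Depot: {Depot, u1, u3}.
Min-cut edges: u1→u2 (3), u3→u2 (2), u3→Port (3); capacity 3 + 2 + 3 = 8.

8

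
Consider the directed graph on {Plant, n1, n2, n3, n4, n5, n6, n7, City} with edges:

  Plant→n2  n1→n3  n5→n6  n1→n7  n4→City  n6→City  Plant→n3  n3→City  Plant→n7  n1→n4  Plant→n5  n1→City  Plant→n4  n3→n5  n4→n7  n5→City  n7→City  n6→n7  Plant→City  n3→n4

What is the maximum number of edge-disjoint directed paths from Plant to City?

5

Assign every edge capacity 1; by Menger, the answer equals the max flow.
Path Plant→City (+1); total 1.
Path Plant→n3→City (+1); total 2.
Path Plant→n4→City (+1); total 3.
Path Plant→n5→City (+1); total 4.
Path Plant→n7→City (+1); total 5.
No residual Plant→City path; max flow = 5.
Certifying cut of size 5: {Plant→City, Plant→n3, Plant→n4, Plant→n5, Plant→n7}.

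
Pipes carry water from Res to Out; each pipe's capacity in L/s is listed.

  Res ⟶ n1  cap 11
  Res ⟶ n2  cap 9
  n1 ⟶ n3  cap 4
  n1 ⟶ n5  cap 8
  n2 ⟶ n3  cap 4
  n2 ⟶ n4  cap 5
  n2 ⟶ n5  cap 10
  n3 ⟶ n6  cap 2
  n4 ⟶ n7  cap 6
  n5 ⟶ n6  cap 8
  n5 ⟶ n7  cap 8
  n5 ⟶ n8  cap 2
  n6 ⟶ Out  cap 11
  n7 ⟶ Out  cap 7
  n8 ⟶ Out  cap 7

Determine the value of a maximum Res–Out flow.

19

Augment Res→n1→n3→n6→Out: bottleneck 2, flow now 2.
Augment Res→n1→n5→n6→Out: bottleneck 8, flow now 10.
Augment Res→n2→n4→n7→Out: bottleneck 5, flow now 15.
Augment Res→n2→n5→n7→Out: bottleneck 2, flow now 17.
Augment Res→n2→n5→n8→Out: bottleneck 2, flow now 19.
No augmenting path remains; maximum flow = 19.
In the residual graph, reachable from Res: {Res, n1, n3}.
Min-cut edges: Res→n2 (9), n1→n5 (8), n3→n6 (2); capacity 9 + 8 + 2 = 19.
This cut is saturated, so no flow can exceed 19.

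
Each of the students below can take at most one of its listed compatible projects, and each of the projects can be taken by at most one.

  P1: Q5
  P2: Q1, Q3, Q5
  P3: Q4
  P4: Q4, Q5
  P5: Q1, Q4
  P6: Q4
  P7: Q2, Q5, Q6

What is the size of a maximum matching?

Unit-capacity flow: source→left, listed edges, right→sink; max matching = max flow.
Augmenting path P1→Q5 (+1); matched 1.
Augmenting path P2→Q1 (+1); matched 2.
Augmenting path P3→Q4 (+1); matched 3.
Augmenting path P7→Q2 (+1); matched 4.
Augmenting path P5→Q1→P2→Q3 (+1); matched 5.
No augmenting path remains; maximum matching = 5.
König certificate: {P2, P5, P7, Q4, Q5} is a vertex cover of size 5 (every listed pair touches it), so no matching can be larger.

5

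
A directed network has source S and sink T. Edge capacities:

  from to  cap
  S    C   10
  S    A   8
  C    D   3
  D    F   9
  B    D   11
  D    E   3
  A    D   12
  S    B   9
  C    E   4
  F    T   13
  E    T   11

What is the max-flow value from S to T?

16

Augment S→C→E→T: bottleneck 4, flow now 4.
Augment S→A→D→E→T: bottleneck 3, flow now 7.
Augment S→A→D→F→T: bottleneck 5, flow now 12.
Augment S→B→D→F→T: bottleneck 4, flow now 16.
No augmenting path remains; maximum flow = 16.
In the residual graph, reachable from S: {S, A, B, C, D}.
Min-cut edges: C→E (4), D→E (3), D→F (9); capacity 4 + 3 + 9 = 16.
This cut is saturated, so no flow can exceed 16.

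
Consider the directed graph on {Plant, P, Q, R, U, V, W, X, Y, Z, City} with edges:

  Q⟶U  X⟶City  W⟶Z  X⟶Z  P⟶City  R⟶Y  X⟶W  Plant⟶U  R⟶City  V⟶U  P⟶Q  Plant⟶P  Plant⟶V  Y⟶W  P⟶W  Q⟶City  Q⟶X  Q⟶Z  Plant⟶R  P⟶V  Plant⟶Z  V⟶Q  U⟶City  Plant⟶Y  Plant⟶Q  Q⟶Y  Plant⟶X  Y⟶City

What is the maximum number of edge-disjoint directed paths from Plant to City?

6

Assign every edge capacity 1; by Menger, the answer equals the max flow.
Path Plant→P→City (+1); total 1.
Path Plant→Q→City (+1); total 2.
Path Plant→R→City (+1); total 3.
Path Plant→U→City (+1); total 4.
Path Plant→X→City (+1); total 5.
Path Plant→Y→City (+1); total 6.
No residual Plant→City path; max flow = 6.
Certifying cut of size 6: {Plant→P, Plant→R, Q→City, U→City, X→City, Y→City}.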